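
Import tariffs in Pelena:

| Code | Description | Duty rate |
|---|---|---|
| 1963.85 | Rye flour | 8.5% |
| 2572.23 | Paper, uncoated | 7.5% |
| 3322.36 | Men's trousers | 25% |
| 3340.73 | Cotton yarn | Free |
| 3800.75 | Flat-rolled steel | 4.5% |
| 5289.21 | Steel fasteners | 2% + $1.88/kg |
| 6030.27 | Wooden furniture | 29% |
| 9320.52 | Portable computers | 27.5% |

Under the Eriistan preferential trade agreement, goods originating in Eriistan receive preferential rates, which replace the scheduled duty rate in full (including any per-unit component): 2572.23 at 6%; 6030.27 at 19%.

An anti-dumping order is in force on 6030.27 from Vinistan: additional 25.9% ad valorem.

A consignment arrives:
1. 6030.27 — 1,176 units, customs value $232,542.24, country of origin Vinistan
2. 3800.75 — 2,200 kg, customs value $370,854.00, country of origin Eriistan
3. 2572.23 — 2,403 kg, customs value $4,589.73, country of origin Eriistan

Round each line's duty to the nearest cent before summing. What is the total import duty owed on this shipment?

Line 1 (6030.27, Vinistan, 1,176 units, $232,542.24):
Base rate for 6030.27 is 29%.
6030.27 has an FTA preferential rate, but origin Vinistan is not Eriistan; base rate stands.
Additional duty on 6030.27 from Vinistan: +25.9%. Applied ad valorem rate: 29% + 25.9% = 54.9%.
Duty = $232,542.24 × 54.9% = $127,665.69.
Line 2 (3800.75, Eriistan, 2,200 kg, $370,854.00):
Base rate for 3800.75 is 4.5%.
Origin Eriistan is the FTA partner but 3800.75 is not on the preference list; base rate stands.
Duty = $370,854.00 × 4.5% = $16,688.43.
Line 3 (2572.23, Eriistan, 2,403 kg, $4,589.73):
Base rate for 2572.23 is 7.5%.
Origin Eriistan qualifies under the Pelena–Eriistan agreement and 2572.23 is covered: preferential rate 6% applies instead.
Duty = $4,589.73 × 6% = $275.38.
Total = $127,665.69 + $16,688.43 + $275.38 = $144,629.50.

$144,629.50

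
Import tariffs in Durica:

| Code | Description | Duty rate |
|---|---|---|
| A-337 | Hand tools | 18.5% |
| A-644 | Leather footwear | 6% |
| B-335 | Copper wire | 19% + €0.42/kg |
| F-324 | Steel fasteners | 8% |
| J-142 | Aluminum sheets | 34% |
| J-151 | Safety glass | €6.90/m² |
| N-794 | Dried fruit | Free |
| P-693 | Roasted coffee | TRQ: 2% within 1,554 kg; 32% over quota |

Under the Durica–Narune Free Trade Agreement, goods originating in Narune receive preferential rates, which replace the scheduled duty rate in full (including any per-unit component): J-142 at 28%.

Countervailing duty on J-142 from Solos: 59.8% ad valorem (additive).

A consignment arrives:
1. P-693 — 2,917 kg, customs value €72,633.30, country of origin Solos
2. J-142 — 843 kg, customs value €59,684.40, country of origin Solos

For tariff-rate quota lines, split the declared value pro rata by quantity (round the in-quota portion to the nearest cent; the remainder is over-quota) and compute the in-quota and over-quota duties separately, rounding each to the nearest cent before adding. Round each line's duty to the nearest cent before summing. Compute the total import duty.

€67,618.24

Line 1 (P-693, Solos, 2,917 kg, €72,633.30):
Code P-693 is under a tariff-rate quota (threshold 1,554 kg). In-quota: 1,554 kg at 2%; over-quota: 1,363 kg at 32%.
Pro-rata value split: in-quota = €72,633.30 × 1,554/2,917 = €38,694.60; over-quota = €72,633.30 − €38,694.60 = €33,938.70.
In-quota duty = €38,694.60 × 2% = €773.89. Over-quota duty = €33,938.70 × 32% = €10,860.38.
Line duty = €773.89 + €10,860.38 = €11,634.27.
Line 2 (J-142, Solos, 843 kg, €59,684.40):
Base rate for J-142 is 34%.
J-142 has an FTA preferential rate, but origin Solos is not Narune; base rate stands.
Additional duty on J-142 from Solos: +59.8%. Applied ad valorem rate: 34% + 59.8% = 93.8%.
Duty = €59,684.40 × 93.8% = €55,983.97.
Total = €11,634.27 + €55,983.97 = €67,618.24.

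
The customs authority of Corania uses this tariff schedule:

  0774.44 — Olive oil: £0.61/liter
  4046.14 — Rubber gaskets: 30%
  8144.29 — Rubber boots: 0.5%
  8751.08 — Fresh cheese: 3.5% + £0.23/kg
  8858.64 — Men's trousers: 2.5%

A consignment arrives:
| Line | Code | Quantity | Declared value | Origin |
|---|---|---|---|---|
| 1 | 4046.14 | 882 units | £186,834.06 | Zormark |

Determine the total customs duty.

£56,050.22

Line 1 (4046.14, Zormark, 882 units, £186,834.06):
Base rate for 4046.14 is 30%.
Duty = £186,834.06 × 30% = £56,050.22.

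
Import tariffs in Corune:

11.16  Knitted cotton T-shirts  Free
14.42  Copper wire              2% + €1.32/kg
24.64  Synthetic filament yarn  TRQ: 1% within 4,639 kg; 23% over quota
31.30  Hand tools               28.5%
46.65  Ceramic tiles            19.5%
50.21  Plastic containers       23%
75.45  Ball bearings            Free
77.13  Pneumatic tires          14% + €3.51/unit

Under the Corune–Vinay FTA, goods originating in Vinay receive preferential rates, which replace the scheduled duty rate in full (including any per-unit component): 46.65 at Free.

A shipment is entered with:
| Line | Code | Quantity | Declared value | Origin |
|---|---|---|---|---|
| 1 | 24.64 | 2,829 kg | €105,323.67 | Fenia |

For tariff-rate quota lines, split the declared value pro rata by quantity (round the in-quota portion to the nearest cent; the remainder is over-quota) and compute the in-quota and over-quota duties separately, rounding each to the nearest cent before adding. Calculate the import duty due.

Line 1 (24.64, Fenia, 2,829 kg, €105,323.67):
Code 24.64 is under a tariff-rate quota (threshold 4,639 kg). Quantity 2,829 kg is within the quota, so the in-quota rate 1% applies to the full value.
Duty = €105,323.67 × 1% = €1,053.24.

€1,053.24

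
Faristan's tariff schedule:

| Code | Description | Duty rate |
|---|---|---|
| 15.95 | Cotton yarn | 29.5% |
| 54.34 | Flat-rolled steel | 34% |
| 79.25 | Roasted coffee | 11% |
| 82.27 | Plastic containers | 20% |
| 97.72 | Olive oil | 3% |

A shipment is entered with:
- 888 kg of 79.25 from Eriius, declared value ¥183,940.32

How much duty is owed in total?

Line 1 (79.25, Eriius, 888 kg, ¥183,940.32):
Base rate for 79.25 is 11%.
Duty = ¥183,940.32 × 11% = ¥20,233.44.

¥20,233.44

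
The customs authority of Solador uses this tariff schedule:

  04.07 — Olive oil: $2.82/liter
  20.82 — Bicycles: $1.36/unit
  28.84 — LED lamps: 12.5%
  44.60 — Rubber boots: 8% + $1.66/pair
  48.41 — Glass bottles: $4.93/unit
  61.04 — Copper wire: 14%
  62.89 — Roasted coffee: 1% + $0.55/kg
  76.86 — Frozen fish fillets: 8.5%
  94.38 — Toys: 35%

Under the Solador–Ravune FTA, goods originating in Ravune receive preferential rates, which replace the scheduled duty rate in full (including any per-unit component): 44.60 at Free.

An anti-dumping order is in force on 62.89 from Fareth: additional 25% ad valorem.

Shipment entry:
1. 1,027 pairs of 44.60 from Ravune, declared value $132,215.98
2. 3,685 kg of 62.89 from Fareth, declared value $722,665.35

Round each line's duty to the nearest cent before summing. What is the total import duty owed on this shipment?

Line 1 (44.60, Ravune, 1,027 pairs, $132,215.98):
Base rate for 44.60 is 8% + $1.66/pair.
Origin Ravune qualifies under the Solador–Ravune agreement and 44.60 is covered: preferential rate Free applies instead.
Duty = $132,215.98 × 0% = $0.00.
Line 2 (62.89, Fareth, 3,685 kg, $722,665.35):
Base rate for 62.89 is 1% + $0.55/kg.
Additional duty on 62.89 from Fareth: +25%. Applied ad valorem rate: 1% + 25% = 26%.
Duty = $722,665.35 × 26% + 3,685 × $0.55 = $189,919.74.
Total = $0.00 + $189,919.74 = $189,919.74.

$189,919.74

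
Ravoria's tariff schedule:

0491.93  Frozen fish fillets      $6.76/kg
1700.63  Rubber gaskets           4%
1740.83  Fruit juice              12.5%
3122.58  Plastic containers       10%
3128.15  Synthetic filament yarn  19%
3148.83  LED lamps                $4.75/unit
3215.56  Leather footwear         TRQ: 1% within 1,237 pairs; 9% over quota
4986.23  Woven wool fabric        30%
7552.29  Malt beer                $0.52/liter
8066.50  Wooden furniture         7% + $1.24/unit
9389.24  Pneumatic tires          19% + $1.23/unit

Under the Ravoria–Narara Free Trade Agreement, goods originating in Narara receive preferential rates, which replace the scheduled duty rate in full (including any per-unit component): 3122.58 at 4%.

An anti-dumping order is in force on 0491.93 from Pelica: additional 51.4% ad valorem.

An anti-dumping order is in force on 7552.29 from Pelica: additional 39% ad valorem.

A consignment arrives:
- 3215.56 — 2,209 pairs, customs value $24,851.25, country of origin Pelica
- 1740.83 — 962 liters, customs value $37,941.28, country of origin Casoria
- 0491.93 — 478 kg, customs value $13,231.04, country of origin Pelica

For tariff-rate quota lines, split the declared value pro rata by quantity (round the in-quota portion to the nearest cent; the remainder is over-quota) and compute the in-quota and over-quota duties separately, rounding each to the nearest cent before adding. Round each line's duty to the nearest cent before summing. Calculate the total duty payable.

$15,898.00

Line 1 (3215.56, Pelica, 2,209 pairs, $24,851.25):
Code 3215.56 is under a tariff-rate quota (threshold 1,237 pairs). In-quota: 1,237 pairs at 1%; over-quota: 972 pairs at 9%.
Pro-rata value split: in-quota = $24,851.25 × 1,237/2,209 = $13,916.25; over-quota = $24,851.25 − $13,916.25 = $10,935.00.
In-quota duty = $13,916.25 × 1% = $139.16. Over-quota duty = $10,935.00 × 9% = $984.15.
Line duty = $139.16 + $984.15 = $1,123.31.
Line 2 (1740.83, Casoria, 962 liters, $37,941.28):
Base rate for 1740.83 is 12.5%.
Duty = $37,941.28 × 12.5% = $4,742.66.
Line 3 (0491.93, Pelica, 478 kg, $13,231.04):
Base rate for 0491.93 is $6.76/kg.
Additional duty on 0491.93 from Pelica: +51.4% ad valorem. Applied ad valorem rate = 51.4%.
Duty = $13,231.04 × 51.4% + 478 × $6.76 = $10,032.03.
Total = $1,123.31 + $4,742.66 + $10,032.03 = $15,898.00.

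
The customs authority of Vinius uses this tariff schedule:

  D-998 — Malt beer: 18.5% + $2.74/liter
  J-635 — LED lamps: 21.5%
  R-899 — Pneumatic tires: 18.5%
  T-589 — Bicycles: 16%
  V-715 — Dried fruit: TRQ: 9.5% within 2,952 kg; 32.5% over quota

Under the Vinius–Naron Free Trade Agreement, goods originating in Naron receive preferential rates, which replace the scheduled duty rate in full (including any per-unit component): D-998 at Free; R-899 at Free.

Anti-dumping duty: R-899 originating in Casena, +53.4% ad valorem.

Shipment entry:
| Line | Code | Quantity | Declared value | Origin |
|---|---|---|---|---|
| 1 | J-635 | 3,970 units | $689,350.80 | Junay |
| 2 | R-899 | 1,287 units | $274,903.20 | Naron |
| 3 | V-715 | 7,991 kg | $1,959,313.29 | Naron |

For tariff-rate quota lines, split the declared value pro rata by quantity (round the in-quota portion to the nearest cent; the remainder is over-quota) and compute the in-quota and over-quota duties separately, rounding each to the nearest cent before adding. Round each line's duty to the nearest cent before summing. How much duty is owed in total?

$618,513.03

Line 1 (J-635, Junay, 3,970 units, $689,350.80):
Base rate for J-635 is 21.5%.
Duty = $689,350.80 × 21.5% = $148,210.42.
Line 2 (R-899, Naron, 1,287 units, $274,903.20):
Base rate for R-899 is 18.5%.
Origin Naron qualifies under the Vinius–Naron agreement and R-899 is covered: preferential rate Free applies instead.
The additional-duty order on R-899 targets Casena, not Naron; it does not apply.
Duty = $274,903.20 × 0% = $0.00.
Line 3 (V-715, Naron, 7,991 kg, $1,959,313.29):
Code V-715 is under a tariff-rate quota (threshold 2,952 kg). In-quota: 2,952 kg at 9.5%; over-quota: 5,039 kg at 32.5%.
Pro-rata value split: in-quota = $1,959,313.29 × 2,952/7,991 = $723,800.88; over-quota = $1,959,313.29 − $723,800.88 = $1,235,512.41.
In-quota duty = $723,800.88 × 9.5% = $68,761.08. Over-quota duty = $1,235,512.41 × 32.5% = $401,541.53.
Line duty = $68,761.08 + $401,541.53 = $470,302.61.
Total = $148,210.42 + $0.00 + $470,302.61 = $618,513.03.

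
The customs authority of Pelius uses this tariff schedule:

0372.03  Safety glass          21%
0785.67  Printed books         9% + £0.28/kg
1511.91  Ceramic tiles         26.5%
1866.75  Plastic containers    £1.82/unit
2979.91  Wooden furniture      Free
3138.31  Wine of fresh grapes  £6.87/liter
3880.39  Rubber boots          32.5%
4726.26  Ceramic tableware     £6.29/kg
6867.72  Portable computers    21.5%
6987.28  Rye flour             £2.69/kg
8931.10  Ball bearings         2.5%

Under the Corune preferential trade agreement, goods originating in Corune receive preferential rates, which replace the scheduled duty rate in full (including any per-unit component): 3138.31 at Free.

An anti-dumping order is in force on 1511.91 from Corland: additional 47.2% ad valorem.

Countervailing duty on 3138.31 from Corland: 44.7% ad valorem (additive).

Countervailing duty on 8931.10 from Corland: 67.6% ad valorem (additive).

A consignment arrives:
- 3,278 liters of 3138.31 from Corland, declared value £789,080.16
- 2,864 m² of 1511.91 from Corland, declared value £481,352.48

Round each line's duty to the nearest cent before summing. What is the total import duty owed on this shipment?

Line 1 (3138.31, Corland, 3,278 liters, £789,080.16):
Base rate for 3138.31 is £6.87/liter.
3138.31 has an FTA preferential rate, but origin Corland is not Corune; base rate stands.
Additional duty on 3138.31 from Corland: +44.7% ad valorem. Applied ad valorem rate = 44.7%.
Duty = £789,080.16 × 44.7% + 3,278 × £6.87 = £375,238.69.
Line 2 (1511.91, Corland, 2,864 m², £481,352.48):
Base rate for 1511.91 is 26.5%.
Additional duty on 1511.91 from Corland: +47.2%. Applied ad valorem rate: 26.5% + 47.2% = 73.7%.
Duty = £481,352.48 × 73.7% = £354,756.78.
Total = £375,238.69 + £354,756.78 = £729,995.47.

£729,995.47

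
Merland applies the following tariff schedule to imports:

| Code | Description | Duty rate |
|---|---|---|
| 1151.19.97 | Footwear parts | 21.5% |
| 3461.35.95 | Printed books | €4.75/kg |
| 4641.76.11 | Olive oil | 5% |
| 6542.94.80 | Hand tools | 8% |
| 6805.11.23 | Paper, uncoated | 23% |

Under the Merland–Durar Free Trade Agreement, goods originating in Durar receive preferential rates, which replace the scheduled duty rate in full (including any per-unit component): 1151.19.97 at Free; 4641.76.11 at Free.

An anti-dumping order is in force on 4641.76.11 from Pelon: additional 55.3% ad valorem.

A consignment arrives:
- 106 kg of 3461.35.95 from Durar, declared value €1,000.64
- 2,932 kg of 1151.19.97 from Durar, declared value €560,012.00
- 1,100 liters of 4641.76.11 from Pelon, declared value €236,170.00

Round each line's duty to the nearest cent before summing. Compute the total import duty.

Line 1 (3461.35.95, Durar, 106 kg, €1,000.64):
Base rate for 3461.35.95 is €4.75/kg.
Origin Durar is the FTA partner but 3461.35.95 is not on the preference list; base rate stands.
Duty = 106 × €4.75 = €503.50.
Line 2 (1151.19.97, Durar, 2,932 kg, €560,012.00):
Base rate for 1151.19.97 is 21.5%.
Origin Durar qualifies under the Merland–Durar agreement and 1151.19.97 is covered: preferential rate Free applies instead.
Duty = €560,012.00 × 0% = €0.00.
Line 3 (4641.76.11, Pelon, 1,100 liters, €236,170.00):
Base rate for 4641.76.11 is 5%.
4641.76.11 has an FTA preferential rate, but origin Pelon is not Durar; base rate stands.
Additional duty on 4641.76.11 from Pelon: +55.3%. Applied ad valorem rate: 5% + 55.3% = 60.3%.
Duty = €236,170.00 × 60.3% = €142,410.51.
Total = €503.50 + €0.00 + €142,410.51 = €142,914.01.

€142,914.01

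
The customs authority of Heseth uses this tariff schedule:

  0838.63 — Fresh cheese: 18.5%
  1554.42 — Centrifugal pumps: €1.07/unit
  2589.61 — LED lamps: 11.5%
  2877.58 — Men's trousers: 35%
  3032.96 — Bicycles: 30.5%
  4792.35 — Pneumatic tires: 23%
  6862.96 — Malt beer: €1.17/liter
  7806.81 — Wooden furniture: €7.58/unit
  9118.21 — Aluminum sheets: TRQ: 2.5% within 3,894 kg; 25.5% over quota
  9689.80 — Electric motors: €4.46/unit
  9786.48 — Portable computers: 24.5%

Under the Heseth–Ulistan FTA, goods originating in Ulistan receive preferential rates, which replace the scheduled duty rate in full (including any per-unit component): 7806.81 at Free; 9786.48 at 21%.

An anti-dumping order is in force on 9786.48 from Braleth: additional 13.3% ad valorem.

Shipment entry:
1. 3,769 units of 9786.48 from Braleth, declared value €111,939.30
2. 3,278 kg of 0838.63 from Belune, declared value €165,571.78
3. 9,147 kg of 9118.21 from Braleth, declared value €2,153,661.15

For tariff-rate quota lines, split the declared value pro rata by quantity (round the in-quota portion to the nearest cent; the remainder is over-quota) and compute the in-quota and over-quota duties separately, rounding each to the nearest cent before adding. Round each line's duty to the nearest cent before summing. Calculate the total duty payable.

€411,253.71

Line 1 (9786.48, Braleth, 3,769 units, €111,939.30):
Base rate for 9786.48 is 24.5%.
9786.48 has an FTA preferential rate, but origin Braleth is not Ulistan; base rate stands.
Additional duty on 9786.48 from Braleth: +13.3%. Applied ad valorem rate: 24.5% + 13.3% = 37.8%.
Duty = €111,939.30 × 37.8% = €42,313.06.
Line 2 (0838.63, Belune, 3,278 kg, €165,571.78):
Base rate for 0838.63 is 18.5%.
Duty = €165,571.78 × 18.5% = €30,630.78.
Line 3 (9118.21, Braleth, 9,147 kg, €2,153,661.15):
Code 9118.21 is under a tariff-rate quota (threshold 3,894 kg). In-quota: 3,894 kg at 2.5%; over-quota: 5,253 kg at 25.5%.
Pro-rata value split: in-quota = €2,153,661.15 × 3,894/9,147 = €916,842.30; over-quota = €2,153,661.15 − €916,842.30 = €1,236,818.85.
In-quota duty = €916,842.30 × 2.5% = €22,921.06. Over-quota duty = €1,236,818.85 × 25.5% = €315,388.81.
Line duty = €22,921.06 + €315,388.81 = €338,309.87.
Total = €42,313.06 + €30,630.78 + €338,309.87 = €411,253.71.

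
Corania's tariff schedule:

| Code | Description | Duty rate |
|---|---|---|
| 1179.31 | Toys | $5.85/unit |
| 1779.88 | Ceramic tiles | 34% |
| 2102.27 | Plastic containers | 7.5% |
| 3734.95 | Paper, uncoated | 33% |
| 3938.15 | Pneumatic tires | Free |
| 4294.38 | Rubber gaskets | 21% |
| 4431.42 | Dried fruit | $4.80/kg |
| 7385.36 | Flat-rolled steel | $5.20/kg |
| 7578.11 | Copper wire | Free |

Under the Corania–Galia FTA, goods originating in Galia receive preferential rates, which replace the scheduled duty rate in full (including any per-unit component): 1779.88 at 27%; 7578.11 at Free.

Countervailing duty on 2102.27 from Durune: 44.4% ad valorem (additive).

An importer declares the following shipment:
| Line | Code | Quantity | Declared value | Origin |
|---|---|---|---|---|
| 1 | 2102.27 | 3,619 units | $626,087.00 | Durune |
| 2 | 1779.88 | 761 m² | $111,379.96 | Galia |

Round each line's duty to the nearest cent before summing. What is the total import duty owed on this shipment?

Line 1 (2102.27, Durune, 3,619 units, $626,087.00):
Base rate for 2102.27 is 7.5%.
Additional duty on 2102.27 from Durune: +44.4%. Applied ad valorem rate: 7.5% + 44.4% = 51.9%.
Duty = $626,087.00 × 51.9% = $324,939.15.
Line 2 (1779.88, Galia, 761 m², $111,379.96):
Base rate for 1779.88 is 34%.
Origin Galia qualifies under the Corania–Galia agreement and 1779.88 is covered: preferential rate 27% applies instead.
Duty = $111,379.96 × 27% = $30,072.59.
Total = $324,939.15 + $30,072.59 = $355,011.74.

$355,011.74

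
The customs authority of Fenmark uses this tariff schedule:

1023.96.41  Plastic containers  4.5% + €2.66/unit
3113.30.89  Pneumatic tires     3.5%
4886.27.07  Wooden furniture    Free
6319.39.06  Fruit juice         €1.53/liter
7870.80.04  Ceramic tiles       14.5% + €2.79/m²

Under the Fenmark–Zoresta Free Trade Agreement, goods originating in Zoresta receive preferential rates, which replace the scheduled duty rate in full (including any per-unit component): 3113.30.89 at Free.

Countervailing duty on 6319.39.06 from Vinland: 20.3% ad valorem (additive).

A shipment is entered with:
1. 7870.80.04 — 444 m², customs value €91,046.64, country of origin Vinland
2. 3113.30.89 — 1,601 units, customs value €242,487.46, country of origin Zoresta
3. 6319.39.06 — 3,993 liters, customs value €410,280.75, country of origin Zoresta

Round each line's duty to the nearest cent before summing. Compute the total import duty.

Line 1 (7870.80.04, Vinland, 444 m², €91,046.64):
Base rate for 7870.80.04 is 14.5% + €2.79/m².
Duty = €91,046.64 × 14.5% + 444 × €2.79 = €14,440.52.
Line 2 (3113.30.89, Zoresta, 1,601 units, €242,487.46):
Base rate for 3113.30.89 is 3.5%.
Origin Zoresta qualifies under the Fenmark–Zoresta agreement and 3113.30.89 is covered: preferential rate Free applies instead.
Duty = €242,487.46 × 0% = €0.00.
Line 3 (6319.39.06, Zoresta, 3,993 liters, €410,280.75):
Base rate for 6319.39.06 is €1.53/liter.
Origin Zoresta is the FTA partner but 6319.39.06 is not on the preference list; base rate stands.
The additional-duty order on 6319.39.06 targets Vinland, not Zoresta; it does not apply.
Duty = 3,993 × €1.53 = €6,109.29.
Total = €14,440.52 + €0.00 + €6,109.29 = €20,549.81.

€20,549.81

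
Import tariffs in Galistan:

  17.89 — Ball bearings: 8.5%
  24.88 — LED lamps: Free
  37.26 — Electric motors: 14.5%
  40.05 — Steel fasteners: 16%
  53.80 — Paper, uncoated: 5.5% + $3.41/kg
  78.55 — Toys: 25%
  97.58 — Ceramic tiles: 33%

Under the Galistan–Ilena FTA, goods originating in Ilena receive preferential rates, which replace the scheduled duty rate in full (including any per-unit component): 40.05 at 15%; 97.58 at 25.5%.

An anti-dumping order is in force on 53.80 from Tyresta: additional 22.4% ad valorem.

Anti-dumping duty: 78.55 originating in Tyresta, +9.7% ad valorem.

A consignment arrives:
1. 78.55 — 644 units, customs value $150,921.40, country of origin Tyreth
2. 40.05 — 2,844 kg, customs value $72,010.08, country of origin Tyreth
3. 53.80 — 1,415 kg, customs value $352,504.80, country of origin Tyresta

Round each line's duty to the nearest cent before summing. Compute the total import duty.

$152,425.95

Line 1 (78.55, Tyreth, 644 units, $150,921.40):
Base rate for 78.55 is 25%.
The additional-duty order on 78.55 targets Tyresta, not Tyreth; it does not apply.
Duty = $150,921.40 × 25% = $37,730.35.
Line 2 (40.05, Tyreth, 2,844 kg, $72,010.08):
Base rate for 40.05 is 16%.
40.05 has an FTA preferential rate, but origin Tyreth is not Ilena; base rate stands.
Duty = $72,010.08 × 16% = $11,521.61.
Line 3 (53.80, Tyresta, 1,415 kg, $352,504.80):
Base rate for 53.80 is 5.5% + $3.41/kg.
Additional duty on 53.80 from Tyresta: +22.4%. Applied ad valorem rate: 5.5% + 22.4% = 27.9%.
Duty = $352,504.80 × 27.9% + 1,415 × $3.41 = $103,173.99.
Total = $37,730.35 + $11,521.61 + $103,173.99 = $152,425.95.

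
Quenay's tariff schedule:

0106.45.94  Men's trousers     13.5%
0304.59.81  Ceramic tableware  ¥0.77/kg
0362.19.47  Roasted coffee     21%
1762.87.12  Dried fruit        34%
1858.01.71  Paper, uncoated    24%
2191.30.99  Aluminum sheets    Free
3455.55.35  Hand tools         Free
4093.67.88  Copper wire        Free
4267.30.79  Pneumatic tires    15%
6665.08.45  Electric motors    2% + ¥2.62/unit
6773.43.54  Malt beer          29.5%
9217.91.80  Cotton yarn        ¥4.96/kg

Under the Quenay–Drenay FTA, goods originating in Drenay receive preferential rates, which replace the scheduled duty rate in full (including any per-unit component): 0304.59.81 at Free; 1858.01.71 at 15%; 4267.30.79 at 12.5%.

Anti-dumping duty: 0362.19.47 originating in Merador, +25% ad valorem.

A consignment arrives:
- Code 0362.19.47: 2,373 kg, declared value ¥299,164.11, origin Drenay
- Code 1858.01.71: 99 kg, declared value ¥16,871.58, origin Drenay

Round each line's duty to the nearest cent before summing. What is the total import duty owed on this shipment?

¥65,355.20

Line 1 (0362.19.47, Drenay, 2,373 kg, ¥299,164.11):
Base rate for 0362.19.47 is 21%.
Origin Drenay is the FTA partner but 0362.19.47 is not on the preference list; base rate stands.
The additional-duty order on 0362.19.47 targets Merador, not Drenay; it does not apply.
Duty = ¥299,164.11 × 21% = ¥62,824.46.
Line 2 (1858.01.71, Drenay, 99 kg, ¥16,871.58):
Base rate for 1858.01.71 is 24%.
Origin Drenay qualifies under the Quenay–Drenay agreement and 1858.01.71 is covered: preferential rate 15% applies instead.
Duty = ¥16,871.58 × 15% = ¥2,530.74.
Total = ¥62,824.46 + ¥2,530.74 = ¥65,355.20.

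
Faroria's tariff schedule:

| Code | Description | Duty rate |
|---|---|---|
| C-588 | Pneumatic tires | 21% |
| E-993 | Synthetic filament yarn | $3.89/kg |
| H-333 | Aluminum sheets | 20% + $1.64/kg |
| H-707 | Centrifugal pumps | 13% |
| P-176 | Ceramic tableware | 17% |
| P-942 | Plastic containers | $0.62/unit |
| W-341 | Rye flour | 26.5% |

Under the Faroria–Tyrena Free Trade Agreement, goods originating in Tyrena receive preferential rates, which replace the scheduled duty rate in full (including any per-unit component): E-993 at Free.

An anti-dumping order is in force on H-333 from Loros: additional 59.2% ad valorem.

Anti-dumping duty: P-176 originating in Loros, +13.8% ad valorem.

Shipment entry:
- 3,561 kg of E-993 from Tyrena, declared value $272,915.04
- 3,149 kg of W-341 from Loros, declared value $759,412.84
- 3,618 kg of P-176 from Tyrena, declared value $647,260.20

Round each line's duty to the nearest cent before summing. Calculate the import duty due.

Line 1 (E-993, Tyrena, 3,561 kg, $272,915.04):
Base rate for E-993 is $3.89/kg.
Origin Tyrena qualifies under the Faroria–Tyrena agreement and E-993 is covered: preferential rate Free applies instead.
Duty = $272,915.04 × 0% = $0.00.
Line 2 (W-341, Loros, 3,149 kg, $759,412.84):
Base rate for W-341 is 26.5%.
Duty = $759,412.84 × 26.5% = $201,244.40.
Line 3 (P-176, Tyrena, 3,618 kg, $647,260.20):
Base rate for P-176 is 17%.
Origin Tyrena is the FTA partner but P-176 is not on the preference list; base rate stands.
The additional-duty order on P-176 targets Loros, not Tyrena; it does not apply.
Duty = $647,260.20 × 17% = $110,034.23.
Total = $0.00 + $201,244.40 + $110,034.23 = $311,278.63.

$311,278.63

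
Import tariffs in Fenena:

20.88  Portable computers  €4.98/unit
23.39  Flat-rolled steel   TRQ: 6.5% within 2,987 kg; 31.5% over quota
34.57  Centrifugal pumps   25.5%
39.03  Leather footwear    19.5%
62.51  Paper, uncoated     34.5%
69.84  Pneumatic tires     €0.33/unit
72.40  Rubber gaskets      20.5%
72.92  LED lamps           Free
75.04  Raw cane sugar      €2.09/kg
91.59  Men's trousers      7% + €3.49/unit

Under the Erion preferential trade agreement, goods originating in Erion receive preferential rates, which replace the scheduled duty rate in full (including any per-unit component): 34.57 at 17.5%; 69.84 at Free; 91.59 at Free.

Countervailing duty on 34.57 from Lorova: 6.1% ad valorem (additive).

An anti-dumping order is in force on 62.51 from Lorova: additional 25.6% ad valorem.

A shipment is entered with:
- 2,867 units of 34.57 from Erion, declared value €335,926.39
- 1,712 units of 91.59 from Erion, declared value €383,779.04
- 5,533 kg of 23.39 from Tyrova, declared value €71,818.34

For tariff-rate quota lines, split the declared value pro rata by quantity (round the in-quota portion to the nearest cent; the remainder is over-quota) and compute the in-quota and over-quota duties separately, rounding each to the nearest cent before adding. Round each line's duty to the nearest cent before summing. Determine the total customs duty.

€71,717.08

Line 1 (34.57, Erion, 2,867 units, €335,926.39):
Base rate for 34.57 is 25.5%.
Origin Erion qualifies under the Fenena–Erion agreement and 34.57 is covered: preferential rate 17.5% applies instead.
The additional-duty order on 34.57 targets Lorova, not Erion; it does not apply.
Duty = €335,926.39 × 17.5% = €58,787.12.
Line 2 (91.59, Erion, 1,712 units, €383,779.04):
Base rate for 91.59 is 7% + €3.49/unit.
Origin Erion qualifies under the Fenena–Erion agreement and 91.59 is covered: preferential rate Free applies instead.
Duty = €383,779.04 × 0% = €0.00.
Line 3 (23.39, Tyrova, 5,533 kg, €71,818.34):
Code 23.39 is under a tariff-rate quota (threshold 2,987 kg). In-quota: 2,987 kg at 6.5%; over-quota: 2,546 kg at 31.5%.
Pro-rata value split: in-quota = €71,818.34 × 2,987/5,533 = €38,771.26; over-quota = €71,818.34 − €38,771.26 = €33,047.08.
In-quota duty = €38,771.26 × 6.5% = €2,520.13. Over-quota duty = €33,047.08 × 31.5% = €10,409.83.
Line duty = €2,520.13 + €10,409.83 = €12,929.96.
Total = €58,787.12 + €0.00 + €12,929.96 = €71,717.08.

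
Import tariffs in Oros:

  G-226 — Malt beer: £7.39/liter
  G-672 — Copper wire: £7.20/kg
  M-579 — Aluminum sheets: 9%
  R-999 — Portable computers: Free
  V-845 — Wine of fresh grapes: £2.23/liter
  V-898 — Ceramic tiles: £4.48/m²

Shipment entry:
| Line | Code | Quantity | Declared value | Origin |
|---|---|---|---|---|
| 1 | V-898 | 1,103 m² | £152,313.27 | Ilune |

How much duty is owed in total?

£4,941.44

Line 1 (V-898, Ilune, 1,103 m², £152,313.27):
Base rate for V-898 is £4.48/m².
Duty = 1,103 × £4.48 = £4,941.44.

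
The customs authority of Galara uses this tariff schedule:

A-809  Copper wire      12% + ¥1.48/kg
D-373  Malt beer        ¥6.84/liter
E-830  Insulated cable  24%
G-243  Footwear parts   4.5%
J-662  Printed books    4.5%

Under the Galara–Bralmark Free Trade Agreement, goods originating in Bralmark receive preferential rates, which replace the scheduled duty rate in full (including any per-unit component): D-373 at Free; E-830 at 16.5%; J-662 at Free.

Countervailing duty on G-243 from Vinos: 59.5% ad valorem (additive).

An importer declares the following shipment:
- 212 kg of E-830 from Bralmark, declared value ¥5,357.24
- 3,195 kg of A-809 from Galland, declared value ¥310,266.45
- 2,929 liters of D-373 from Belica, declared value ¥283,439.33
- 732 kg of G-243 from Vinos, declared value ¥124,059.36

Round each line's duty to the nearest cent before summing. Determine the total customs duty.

¥142,276.86

Line 1 (E-830, Bralmark, 212 kg, ¥5,357.24):
Base rate for E-830 is 24%.
Origin Bralmark qualifies under the Galara–Bralmark agreement and E-830 is covered: preferential rate 16.5% applies instead.
Duty = ¥5,357.24 × 16.5% = ¥883.94.
Line 2 (A-809, Galland, 3,195 kg, ¥310,266.45):
Base rate for A-809 is 12% + ¥1.48/kg.
Duty = ¥310,266.45 × 12% + 3,195 × ¥1.48 = ¥41,960.57.
Line 3 (D-373, Belica, 2,929 liters, ¥283,439.33):
Base rate for D-373 is ¥6.84/liter.
D-373 has an FTA preferential rate, but origin Belica is not Bralmark; base rate stands.
Duty = 2,929 × ¥6.84 = ¥20,034.36.
Line 4 (G-243, Vinos, 732 kg, ¥124,059.36):
Base rate for G-243 is 4.5%.
Additional duty on G-243 from Vinos: +59.5%. Applied ad valorem rate: 4.5% + 59.5% = 64%.
Duty = ¥124,059.36 × 64% = ¥79,397.99.
Total = ¥883.94 + ¥41,960.57 + ¥20,034.36 + ¥79,397.99 = ¥142,276.86.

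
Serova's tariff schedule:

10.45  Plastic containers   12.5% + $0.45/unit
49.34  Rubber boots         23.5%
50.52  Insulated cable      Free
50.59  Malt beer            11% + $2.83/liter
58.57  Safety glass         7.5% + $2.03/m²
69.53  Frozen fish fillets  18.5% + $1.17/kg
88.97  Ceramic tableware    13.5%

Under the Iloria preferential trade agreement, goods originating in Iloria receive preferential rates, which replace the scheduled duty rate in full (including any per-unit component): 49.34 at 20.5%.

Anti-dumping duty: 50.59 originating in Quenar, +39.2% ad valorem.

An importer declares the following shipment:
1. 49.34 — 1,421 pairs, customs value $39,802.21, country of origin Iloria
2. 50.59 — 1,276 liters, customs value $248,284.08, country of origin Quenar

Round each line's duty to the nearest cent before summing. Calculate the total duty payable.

Line 1 (49.34, Iloria, 1,421 pairs, $39,802.21):
Base rate for 49.34 is 23.5%.
Origin Iloria qualifies under the Serova–Iloria agreement and 49.34 is covered: preferential rate 20.5% applies instead.
Duty = $39,802.21 × 20.5% = $8,159.45.
Line 2 (50.59, Quenar, 1,276 liters, $248,284.08):
Base rate for 50.59 is 11% + $2.83/liter.
Additional duty on 50.59 from Quenar: +39.2%. Applied ad valorem rate: 11% + 39.2% = 50.2%.
Duty = $248,284.08 × 50.2% + 1,276 × $2.83 = $128,249.69.
Total = $8,159.45 + $128,249.69 = $136,409.14.

$136,409.14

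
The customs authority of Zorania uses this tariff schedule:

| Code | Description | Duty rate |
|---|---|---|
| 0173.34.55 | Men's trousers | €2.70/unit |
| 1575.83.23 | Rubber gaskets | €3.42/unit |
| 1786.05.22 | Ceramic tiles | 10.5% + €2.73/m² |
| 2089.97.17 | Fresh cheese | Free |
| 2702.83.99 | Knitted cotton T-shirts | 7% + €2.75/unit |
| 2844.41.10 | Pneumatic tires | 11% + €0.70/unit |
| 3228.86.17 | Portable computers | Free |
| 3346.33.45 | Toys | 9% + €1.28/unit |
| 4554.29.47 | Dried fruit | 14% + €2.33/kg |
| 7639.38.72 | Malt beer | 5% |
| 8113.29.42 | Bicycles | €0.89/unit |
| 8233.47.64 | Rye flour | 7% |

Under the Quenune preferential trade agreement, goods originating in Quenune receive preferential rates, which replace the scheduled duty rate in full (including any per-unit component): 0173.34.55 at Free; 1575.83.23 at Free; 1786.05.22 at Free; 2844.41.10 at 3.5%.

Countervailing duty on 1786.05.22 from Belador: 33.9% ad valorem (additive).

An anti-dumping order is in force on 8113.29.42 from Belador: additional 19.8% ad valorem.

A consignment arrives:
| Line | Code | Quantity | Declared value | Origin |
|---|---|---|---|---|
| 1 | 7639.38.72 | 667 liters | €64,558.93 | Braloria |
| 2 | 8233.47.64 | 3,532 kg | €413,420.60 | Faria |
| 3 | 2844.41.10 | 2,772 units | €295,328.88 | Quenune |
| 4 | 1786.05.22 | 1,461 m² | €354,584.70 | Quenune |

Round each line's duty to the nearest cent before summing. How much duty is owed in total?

Line 1 (7639.38.72, Braloria, 667 liters, €64,558.93):
Base rate for 7639.38.72 is 5%.
Duty = €64,558.93 × 5% = €3,227.95.
Line 2 (8233.47.64, Faria, 3,532 kg, €413,420.60):
Base rate for 8233.47.64 is 7%.
Duty = €413,420.60 × 7% = €28,939.44.
Line 3 (2844.41.10, Quenune, 2,772 units, €295,328.88):
Base rate for 2844.41.10 is 11% + €0.70/unit.
Origin Quenune qualifies under the Zorania–Quenune agreement and 2844.41.10 is covered: preferential rate 3.5% applies instead.
Duty = €295,328.88 × 3.5% = €10,336.51.
Line 4 (1786.05.22, Quenune, 1,461 m², €354,584.70):
Base rate for 1786.05.22 is 10.5% + €2.73/m².
Origin Quenune qualifies under the Zorania–Quenune agreement and 1786.05.22 is covered: preferential rate Free applies instead.
The additional-duty order on 1786.05.22 targets Belador, not Quenune; it does not apply.
Duty = €354,584.70 × 0% = €0.00.
Total = €3,227.95 + €28,939.44 + €10,336.51 + €0.00 = €42,503.90.

€42,503.90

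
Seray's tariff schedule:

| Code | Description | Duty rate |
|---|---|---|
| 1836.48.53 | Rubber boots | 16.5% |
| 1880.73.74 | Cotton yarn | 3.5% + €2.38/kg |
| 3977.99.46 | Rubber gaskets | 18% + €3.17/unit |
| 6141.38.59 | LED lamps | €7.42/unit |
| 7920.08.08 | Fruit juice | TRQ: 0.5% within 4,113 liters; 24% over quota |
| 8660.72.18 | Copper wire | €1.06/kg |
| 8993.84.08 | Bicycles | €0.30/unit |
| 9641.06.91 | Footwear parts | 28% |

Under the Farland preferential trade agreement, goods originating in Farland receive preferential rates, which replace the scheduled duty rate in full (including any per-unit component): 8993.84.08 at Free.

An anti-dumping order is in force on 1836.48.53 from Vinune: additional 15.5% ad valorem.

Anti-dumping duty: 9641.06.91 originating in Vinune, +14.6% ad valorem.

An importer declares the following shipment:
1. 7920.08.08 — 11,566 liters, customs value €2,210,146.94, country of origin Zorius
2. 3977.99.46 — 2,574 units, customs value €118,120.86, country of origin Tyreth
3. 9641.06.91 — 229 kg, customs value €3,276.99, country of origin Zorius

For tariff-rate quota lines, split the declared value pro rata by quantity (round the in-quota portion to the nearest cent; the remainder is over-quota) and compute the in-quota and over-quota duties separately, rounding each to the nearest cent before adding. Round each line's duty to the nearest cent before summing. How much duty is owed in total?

€376,075.16

Line 1 (7920.08.08, Zorius, 11,566 liters, €2,210,146.94):
Code 7920.08.08 is under a tariff-rate quota (threshold 4,113 liters). In-quota: 4,113 liters at 0.5%; over-quota: 7,453 liters at 24%.
Pro-rata value split: in-quota = €2,210,146.94 × 4,113/11,566 = €785,953.17; over-quota = €2,210,146.94 − €785,953.17 = €1,424,193.77.
In-quota duty = €785,953.17 × 0.5% = €3,929.77. Over-quota duty = €1,424,193.77 × 24% = €341,806.50.
Line duty = €3,929.77 + €341,806.50 = €345,736.27.
Line 2 (3977.99.46, Tyreth, 2,574 units, €118,120.86):
Base rate for 3977.99.46 is 18% + €3.17/unit.
Duty = €118,120.86 × 18% + 2,574 × €3.17 = €29,421.33.
Line 3 (9641.06.91, Zorius, 229 kg, €3,276.99):
Base rate for 9641.06.91 is 28%.
The additional-duty order on 9641.06.91 targets Vinune, not Zorius; it does not apply.
Duty = €3,276.99 × 28% = €917.56.
Total = €345,736.27 + €29,421.33 + €917.56 = €376,075.16.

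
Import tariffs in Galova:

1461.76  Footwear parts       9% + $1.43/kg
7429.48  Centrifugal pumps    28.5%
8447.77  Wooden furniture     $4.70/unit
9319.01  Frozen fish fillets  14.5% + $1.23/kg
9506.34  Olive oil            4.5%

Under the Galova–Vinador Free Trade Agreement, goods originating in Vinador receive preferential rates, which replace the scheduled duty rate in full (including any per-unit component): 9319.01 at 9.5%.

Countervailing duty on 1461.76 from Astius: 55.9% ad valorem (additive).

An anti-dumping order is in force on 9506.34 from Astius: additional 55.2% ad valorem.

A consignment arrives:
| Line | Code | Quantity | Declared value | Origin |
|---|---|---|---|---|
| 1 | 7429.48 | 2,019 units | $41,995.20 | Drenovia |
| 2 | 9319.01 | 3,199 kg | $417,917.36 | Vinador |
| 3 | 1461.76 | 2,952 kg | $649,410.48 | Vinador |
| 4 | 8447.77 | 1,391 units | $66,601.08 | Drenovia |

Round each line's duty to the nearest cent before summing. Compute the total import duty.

$120,876.78

Line 1 (7429.48, Drenovia, 2,019 units, $41,995.20):
Base rate for 7429.48 is 28.5%.
Duty = $41,995.20 × 28.5% = $11,968.63.
Line 2 (9319.01, Vinador, 3,199 kg, $417,917.36):
Base rate for 9319.01 is 14.5% + $1.23/kg.
Origin Vinador qualifies under the Galova–Vinador agreement and 9319.01 is covered: preferential rate 9.5% applies instead.
Duty = $417,917.36 × 9.5% = $39,702.15.
Line 3 (1461.76, Vinador, 2,952 kg, $649,410.48):
Base rate for 1461.76 is 9% + $1.43/kg.
Origin Vinador is the FTA partner but 1461.76 is not on the preference list; base rate stands.
The additional-duty order on 1461.76 targets Astius, not Vinador; it does not apply.
Duty = $649,410.48 × 9% + 2,952 × $1.43 = $62,668.30.
Line 4 (8447.77, Drenovia, 1,391 units, $66,601.08):
Base rate for 8447.77 is $4.70/unit.
Duty = 1,391 × $4.70 = $6,537.70.
Total = $11,968.63 + $39,702.15 + $62,668.30 + $6,537.70 = $120,876.78.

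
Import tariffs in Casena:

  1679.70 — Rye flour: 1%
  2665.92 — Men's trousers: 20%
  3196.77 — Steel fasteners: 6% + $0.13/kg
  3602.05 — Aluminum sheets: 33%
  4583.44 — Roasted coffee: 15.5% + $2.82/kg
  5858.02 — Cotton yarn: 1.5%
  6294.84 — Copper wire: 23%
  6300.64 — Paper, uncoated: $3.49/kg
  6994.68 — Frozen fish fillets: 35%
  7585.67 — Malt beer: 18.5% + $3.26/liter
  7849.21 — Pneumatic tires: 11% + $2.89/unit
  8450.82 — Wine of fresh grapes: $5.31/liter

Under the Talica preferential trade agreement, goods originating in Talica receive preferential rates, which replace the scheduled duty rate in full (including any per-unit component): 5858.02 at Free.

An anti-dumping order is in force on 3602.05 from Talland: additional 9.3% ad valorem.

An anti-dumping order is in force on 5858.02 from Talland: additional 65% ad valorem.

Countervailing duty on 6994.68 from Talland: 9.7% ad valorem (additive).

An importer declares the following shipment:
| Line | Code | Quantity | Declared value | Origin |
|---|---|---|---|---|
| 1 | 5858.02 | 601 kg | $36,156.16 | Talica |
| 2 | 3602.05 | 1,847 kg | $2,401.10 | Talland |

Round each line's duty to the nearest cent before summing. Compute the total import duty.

Line 1 (5858.02, Talica, 601 kg, $36,156.16):
Base rate for 5858.02 is 1.5%.
Origin Talica qualifies under the Casena–Talica agreement and 5858.02 is covered: preferential rate Free applies instead.
The additional-duty order on 5858.02 targets Talland, not Talica; it does not apply.
Duty = $36,156.16 × 0% = $0.00.
Line 2 (3602.05, Talland, 1,847 kg, $2,401.10):
Base rate for 3602.05 is 33%.
Additional duty on 3602.05 from Talland: +9.3%. Applied ad valorem rate: 33% + 9.3% = 42.3%.
Duty = $2,401.10 × 42.3% = $1,015.67.
Total = $0.00 + $1,015.67 = $1,015.67.

$1,015.67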